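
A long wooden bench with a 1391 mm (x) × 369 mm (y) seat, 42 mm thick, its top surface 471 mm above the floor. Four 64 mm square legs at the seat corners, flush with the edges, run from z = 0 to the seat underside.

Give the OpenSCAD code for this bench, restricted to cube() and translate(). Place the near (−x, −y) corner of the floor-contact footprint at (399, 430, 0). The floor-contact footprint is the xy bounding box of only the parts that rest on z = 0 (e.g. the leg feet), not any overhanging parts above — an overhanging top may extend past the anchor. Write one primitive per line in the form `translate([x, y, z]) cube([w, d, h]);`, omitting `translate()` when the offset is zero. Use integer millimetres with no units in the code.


translate([399, 430, 429]) cube([1391, 369, 42]);
translate([399, 430, 0]) cube([64, 64, 429]);
translate([399, 735, 0]) cube([64, 64, 429]);
translate([1726, 430, 0]) cube([64, 64, 429]);
translate([1726, 735, 0]) cube([64, 64, 429]);


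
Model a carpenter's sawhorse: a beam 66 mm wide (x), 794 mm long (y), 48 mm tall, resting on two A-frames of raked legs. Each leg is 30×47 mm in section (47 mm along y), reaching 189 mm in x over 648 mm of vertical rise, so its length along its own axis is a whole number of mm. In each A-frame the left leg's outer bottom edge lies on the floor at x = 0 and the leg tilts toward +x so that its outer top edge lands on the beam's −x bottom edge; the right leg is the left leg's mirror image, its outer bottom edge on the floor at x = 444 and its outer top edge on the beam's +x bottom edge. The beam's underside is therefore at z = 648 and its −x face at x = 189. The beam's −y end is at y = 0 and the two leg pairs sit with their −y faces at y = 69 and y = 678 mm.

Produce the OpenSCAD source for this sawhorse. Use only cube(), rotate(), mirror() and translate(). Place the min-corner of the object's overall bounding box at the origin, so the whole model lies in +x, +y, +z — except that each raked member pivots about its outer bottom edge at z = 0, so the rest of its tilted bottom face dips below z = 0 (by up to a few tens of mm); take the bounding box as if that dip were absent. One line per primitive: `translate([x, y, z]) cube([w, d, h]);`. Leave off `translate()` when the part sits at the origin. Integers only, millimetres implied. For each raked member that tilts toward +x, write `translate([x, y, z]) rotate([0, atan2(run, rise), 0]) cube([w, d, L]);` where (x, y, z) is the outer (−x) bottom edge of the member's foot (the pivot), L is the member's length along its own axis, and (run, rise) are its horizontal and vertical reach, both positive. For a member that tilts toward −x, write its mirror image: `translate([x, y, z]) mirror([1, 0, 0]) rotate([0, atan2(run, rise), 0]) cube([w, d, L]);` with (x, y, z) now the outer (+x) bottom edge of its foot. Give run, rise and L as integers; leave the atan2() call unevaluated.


translate([189, 0, 648]) cube([66, 794, 48]);
translate([0, 69, 0]) rotate([0, atan2(189, 648), 0]) cube([30, 47, 675]);
translate([444, 69, 0]) mirror([1, 0, 0]) rotate([0, atan2(189, 648), 0]) cube([30, 47, 675]);
translate([0, 678, 0]) rotate([0, atan2(189, 648), 0]) cube([30, 47, 675]);
translate([444, 678, 0]) mirror([1, 0, 0]) rotate([0, atan2(189, 648), 0]) cube([30, 47, 675]);


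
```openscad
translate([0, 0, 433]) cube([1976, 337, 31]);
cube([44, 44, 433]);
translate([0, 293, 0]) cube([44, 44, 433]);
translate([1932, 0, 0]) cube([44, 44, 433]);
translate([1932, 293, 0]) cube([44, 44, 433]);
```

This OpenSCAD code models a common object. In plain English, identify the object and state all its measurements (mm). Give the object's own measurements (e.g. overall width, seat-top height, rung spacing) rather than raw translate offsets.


A bench: a 1976×337 mm seat slab, 31 mm thick, top at z = 464 mm, on four 44×44 mm square legs flush with the seat corners and standing on z = 0.


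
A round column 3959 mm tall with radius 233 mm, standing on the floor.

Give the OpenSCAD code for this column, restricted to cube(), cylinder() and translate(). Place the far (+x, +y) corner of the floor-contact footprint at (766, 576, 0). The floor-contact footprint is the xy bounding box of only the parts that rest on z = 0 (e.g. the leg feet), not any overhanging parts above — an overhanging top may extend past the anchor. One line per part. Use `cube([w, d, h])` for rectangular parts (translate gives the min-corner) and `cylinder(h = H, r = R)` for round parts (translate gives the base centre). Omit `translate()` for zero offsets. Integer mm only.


translate([533, 343, 0]) cylinder(h = 3959, r = 233);


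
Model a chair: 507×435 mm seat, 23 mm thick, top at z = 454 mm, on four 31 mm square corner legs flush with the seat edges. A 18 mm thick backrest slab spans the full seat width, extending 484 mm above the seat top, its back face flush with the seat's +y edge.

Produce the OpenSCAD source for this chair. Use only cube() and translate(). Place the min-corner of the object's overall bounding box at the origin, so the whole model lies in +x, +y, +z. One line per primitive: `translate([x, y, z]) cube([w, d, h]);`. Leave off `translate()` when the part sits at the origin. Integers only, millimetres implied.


// leg_h = 454 - 23 = 431
translate([0, 0, 431]) cube([507, 435, 23]);
cube([31, 31, 431]);
translate([476, 0, 0]) cube([31, 31, 431]);
translate([0, 404, 0]) cube([31, 31, 431]);
translate([476, 404, 0]) cube([31, 31, 431]);
translate([0, 417, 454]) cube([507, 18, 484]);


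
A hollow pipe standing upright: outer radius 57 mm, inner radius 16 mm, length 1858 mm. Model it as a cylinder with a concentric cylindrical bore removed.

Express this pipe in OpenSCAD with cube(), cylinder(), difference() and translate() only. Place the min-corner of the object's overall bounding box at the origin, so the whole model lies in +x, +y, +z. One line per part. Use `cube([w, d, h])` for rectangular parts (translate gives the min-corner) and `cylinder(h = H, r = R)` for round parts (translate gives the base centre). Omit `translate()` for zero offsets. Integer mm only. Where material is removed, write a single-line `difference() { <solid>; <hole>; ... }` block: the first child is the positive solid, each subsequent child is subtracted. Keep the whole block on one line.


difference() { translate([57, 57, 0]) cylinder(h = 1858, r = 57); translate([57, 57, 0]) cylinder(h = 1858, r = 16); }


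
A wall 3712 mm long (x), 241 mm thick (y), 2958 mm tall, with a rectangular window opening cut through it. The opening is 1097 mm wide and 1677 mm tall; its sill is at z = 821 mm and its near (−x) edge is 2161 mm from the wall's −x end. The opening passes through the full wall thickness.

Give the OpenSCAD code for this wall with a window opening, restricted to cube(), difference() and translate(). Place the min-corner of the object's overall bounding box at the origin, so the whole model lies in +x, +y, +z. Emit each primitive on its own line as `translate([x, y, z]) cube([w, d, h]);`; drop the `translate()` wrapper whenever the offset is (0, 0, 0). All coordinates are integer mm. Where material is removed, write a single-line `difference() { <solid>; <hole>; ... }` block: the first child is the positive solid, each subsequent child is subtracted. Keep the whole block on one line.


difference() { cube([3712, 241, 2958]); translate([2161, 0, 821]) cube([1097, 241, 1677]); }


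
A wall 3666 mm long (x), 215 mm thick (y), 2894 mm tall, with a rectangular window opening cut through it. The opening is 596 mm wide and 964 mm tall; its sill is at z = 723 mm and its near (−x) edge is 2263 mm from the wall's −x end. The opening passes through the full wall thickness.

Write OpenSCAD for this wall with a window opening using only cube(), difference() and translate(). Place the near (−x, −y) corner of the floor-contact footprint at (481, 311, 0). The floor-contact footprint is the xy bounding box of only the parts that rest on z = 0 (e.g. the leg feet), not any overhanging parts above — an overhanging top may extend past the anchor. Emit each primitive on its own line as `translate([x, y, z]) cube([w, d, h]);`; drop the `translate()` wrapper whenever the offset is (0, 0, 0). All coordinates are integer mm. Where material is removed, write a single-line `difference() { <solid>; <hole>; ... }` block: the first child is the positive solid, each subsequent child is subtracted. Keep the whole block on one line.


difference() { translate([481, 311, 0]) cube([3666, 215, 2894]); translate([2744, 311, 723]) cube([596, 215, 964]); }


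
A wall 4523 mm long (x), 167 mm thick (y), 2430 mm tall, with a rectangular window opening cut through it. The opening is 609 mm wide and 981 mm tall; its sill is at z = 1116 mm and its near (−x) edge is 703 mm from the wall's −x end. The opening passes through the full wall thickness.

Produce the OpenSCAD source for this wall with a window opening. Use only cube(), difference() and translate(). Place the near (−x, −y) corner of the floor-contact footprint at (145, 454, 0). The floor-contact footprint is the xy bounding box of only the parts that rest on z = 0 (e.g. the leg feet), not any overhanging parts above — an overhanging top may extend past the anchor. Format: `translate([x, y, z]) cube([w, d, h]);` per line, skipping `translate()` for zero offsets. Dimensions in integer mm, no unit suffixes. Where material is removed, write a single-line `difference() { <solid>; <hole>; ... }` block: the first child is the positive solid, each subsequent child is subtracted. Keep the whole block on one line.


difference() { translate([145, 454, 0]) cube([4523, 167, 2430]); translate([848, 454, 1116]) cube([609, 167, 981]); }


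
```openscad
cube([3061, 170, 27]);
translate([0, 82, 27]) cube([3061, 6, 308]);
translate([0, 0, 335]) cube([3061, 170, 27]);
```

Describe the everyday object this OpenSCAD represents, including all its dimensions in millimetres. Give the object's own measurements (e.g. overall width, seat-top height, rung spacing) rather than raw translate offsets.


An I-beam lying along x, 3061 mm long. Overall section height 362 mm. Two flanges 170 mm wide (y) and 27 mm thick, one on the floor and one at the top; a web 6 mm thick runs between them, centred on the flange width.


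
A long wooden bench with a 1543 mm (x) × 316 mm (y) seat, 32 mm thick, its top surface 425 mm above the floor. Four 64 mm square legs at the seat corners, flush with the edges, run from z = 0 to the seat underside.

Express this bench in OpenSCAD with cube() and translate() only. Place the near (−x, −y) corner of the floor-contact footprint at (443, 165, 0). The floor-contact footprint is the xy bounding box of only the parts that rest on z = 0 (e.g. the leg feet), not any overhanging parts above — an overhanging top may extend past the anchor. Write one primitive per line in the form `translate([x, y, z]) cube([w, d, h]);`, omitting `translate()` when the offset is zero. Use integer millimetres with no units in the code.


// leg_h = 425 − 32 = 393
translate([443, 165, 393]) cube([1543, 316, 32]);
translate([443, 165, 0]) cube([64, 64, 393]);
translate([443, 417, 0]) cube([64, 64, 393]);
translate([1922, 165, 0]) cube([64, 64, 393]);
translate([1922, 417, 0]) cube([64, 64, 393]);


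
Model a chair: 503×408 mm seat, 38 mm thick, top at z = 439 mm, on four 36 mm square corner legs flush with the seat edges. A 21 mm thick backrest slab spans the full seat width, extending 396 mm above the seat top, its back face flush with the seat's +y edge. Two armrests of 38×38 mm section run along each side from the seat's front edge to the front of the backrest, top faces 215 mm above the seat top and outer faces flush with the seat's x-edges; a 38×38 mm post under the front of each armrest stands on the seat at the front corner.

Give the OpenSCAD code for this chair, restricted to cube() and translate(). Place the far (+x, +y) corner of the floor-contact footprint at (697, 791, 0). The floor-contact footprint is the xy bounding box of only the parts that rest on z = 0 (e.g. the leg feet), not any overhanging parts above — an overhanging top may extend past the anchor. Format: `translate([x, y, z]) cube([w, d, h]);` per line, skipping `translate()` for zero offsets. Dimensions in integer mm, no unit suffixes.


// leg_h = 439 - 38 = 401
// arm post h = 215 - 38 = 177
translate([194, 383, 401]) cube([503, 408, 38]);
translate([194, 383, 0]) cube([36, 36, 401]);
translate([661, 383, 0]) cube([36, 36, 401]);
translate([194, 755, 0]) cube([36, 36, 401]);
translate([661, 755, 0]) cube([36, 36, 401]);
translate([194, 770, 439]) cube([503, 21, 396]);
translate([194, 383, 616]) cube([38, 387, 38]);
translate([659, 383, 616]) cube([38, 387, 38]);
translate([194, 383, 439]) cube([38, 38, 177]);
translate([659, 383, 439]) cube([38, 38, 177]);


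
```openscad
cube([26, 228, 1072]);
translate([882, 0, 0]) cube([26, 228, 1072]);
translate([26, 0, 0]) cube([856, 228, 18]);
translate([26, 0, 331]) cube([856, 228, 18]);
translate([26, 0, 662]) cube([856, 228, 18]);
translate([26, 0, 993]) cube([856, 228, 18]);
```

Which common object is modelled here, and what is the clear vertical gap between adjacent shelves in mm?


A bookshelf. The clear shelf gap is 313 mm.

Two tall side panels with 4 horizontal boards between them — a bookshelf. The first two shelf undersides are at z = 0 and z = 331; with shelf thickness 18, the clear gap is 331 − 0 − 18 = 313 mm.


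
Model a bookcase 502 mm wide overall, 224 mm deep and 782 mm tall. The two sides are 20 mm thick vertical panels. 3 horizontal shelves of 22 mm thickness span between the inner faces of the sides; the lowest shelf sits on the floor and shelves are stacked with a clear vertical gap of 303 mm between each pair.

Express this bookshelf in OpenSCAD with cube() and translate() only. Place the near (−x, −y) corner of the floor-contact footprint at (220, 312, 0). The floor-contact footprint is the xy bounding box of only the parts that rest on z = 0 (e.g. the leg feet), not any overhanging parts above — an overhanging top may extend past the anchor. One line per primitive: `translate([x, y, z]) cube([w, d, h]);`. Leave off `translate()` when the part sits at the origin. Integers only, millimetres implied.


translate([220, 312, 0]) cube([20, 224, 782]);
translate([702, 312, 0]) cube([20, 224, 782]);
translate([240, 312, 0]) cube([462, 224, 22]);
translate([240, 312, 325]) cube([462, 224, 22]);
translate([240, 312, 650]) cube([462, 224, 22]);


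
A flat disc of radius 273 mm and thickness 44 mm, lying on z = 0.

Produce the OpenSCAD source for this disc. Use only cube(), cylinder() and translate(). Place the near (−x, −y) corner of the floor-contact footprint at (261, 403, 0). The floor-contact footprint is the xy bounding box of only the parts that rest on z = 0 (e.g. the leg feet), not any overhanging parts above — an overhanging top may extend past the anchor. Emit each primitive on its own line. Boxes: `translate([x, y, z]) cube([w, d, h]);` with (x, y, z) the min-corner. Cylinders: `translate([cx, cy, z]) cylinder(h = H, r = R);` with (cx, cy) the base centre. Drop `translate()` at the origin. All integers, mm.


translate([534, 676, 0]) cylinder(h = 44, r = 273);


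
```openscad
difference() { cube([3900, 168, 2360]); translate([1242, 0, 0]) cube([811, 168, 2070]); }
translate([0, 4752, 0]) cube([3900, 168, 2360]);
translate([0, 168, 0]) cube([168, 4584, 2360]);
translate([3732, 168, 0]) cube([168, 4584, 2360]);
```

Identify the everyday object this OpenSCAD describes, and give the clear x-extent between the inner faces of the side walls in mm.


A single room. The interior width is 3564 mm.

Four walls enclosing a rectangle with a door in the front wall — a room. Outside width 3900 minus two 168 mm walls gives 3564 mm.


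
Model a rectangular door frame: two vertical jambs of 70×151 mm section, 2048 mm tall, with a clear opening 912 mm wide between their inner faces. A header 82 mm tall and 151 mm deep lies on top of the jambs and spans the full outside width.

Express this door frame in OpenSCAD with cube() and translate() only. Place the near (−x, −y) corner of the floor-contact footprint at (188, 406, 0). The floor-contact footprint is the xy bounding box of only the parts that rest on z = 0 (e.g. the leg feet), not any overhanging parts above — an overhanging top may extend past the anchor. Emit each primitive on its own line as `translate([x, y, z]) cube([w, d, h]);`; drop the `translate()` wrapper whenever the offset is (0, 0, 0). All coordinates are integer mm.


translate([188, 406, 0]) cube([70, 151, 2048]);
translate([1170, 406, 0]) cube([70, 151, 2048]);
translate([188, 406, 2048]) cube([1052, 151, 82]);


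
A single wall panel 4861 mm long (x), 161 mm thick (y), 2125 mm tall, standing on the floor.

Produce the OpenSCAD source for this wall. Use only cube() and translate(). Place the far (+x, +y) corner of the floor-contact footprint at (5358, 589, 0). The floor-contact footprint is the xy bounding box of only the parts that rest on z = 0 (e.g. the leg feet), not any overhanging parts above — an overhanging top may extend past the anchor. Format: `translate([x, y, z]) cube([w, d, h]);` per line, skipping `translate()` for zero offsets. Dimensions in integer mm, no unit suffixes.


translate([497, 428, 0]) cube([4861, 161, 2125]);


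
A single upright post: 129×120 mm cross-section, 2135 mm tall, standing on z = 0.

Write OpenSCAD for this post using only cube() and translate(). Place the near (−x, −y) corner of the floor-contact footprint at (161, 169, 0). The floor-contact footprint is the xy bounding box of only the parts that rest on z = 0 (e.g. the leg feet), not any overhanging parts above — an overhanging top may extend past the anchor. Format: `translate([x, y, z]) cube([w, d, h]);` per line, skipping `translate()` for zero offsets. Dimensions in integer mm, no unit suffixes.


translate([161, 169, 0]) cube([129, 120, 2135]);


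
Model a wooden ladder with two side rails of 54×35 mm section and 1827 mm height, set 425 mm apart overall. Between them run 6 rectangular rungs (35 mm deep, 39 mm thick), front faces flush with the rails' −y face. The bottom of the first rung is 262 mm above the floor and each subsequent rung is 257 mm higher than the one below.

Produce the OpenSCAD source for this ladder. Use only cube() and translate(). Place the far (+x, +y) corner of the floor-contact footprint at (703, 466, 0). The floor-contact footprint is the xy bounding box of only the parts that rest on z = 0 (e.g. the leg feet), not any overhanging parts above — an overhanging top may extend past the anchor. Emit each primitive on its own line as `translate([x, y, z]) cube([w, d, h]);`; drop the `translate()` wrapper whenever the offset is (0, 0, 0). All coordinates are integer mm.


translate([278, 431, 0]) cube([54, 35, 1827]);
translate([649, 431, 0]) cube([54, 35, 1827]);
translate([332, 431, 262]) cube([317, 35, 39]);
translate([332, 431, 519]) cube([317, 35, 39]);
translate([332, 431, 776]) cube([317, 35, 39]);
translate([332, 431, 1033]) cube([317, 35, 39]);
translate([332, 431, 1290]) cube([317, 35, 39]);
translate([332, 431, 1547]) cube([317, 35, 39]);


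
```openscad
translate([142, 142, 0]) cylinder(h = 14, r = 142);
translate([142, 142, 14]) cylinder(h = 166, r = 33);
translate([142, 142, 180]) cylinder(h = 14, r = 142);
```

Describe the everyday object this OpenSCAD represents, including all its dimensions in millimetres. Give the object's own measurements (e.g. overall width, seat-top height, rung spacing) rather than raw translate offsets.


A spool: two coaxial disc flanges of radius 142 mm and thickness 14 mm, joined by a core cylinder of radius 33 mm and height 166 mm. The lower flange rests on z = 0 and the three cylinders share a vertical axis.


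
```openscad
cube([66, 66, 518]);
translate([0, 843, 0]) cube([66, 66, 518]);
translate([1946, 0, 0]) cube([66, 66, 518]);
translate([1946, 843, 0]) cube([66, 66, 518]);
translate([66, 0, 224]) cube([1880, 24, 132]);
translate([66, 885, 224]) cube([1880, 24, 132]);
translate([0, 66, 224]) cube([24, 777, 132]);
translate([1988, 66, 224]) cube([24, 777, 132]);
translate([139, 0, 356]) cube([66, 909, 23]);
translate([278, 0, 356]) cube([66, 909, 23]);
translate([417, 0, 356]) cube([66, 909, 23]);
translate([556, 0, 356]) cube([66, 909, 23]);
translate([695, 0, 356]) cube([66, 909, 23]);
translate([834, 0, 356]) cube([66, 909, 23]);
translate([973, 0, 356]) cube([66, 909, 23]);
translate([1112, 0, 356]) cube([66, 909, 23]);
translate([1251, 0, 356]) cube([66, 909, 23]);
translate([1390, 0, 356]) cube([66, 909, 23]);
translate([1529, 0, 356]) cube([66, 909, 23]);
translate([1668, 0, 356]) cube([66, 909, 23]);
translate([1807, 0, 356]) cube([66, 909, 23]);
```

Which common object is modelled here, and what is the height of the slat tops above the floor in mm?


A bed frame. The slat-top height is 379 mm.

Four posts, four rails, and a row of slats — a bed frame. Slats sit on the rails at z = 224 + 132 = 356; with slat thickness 23, the top is 379 mm.


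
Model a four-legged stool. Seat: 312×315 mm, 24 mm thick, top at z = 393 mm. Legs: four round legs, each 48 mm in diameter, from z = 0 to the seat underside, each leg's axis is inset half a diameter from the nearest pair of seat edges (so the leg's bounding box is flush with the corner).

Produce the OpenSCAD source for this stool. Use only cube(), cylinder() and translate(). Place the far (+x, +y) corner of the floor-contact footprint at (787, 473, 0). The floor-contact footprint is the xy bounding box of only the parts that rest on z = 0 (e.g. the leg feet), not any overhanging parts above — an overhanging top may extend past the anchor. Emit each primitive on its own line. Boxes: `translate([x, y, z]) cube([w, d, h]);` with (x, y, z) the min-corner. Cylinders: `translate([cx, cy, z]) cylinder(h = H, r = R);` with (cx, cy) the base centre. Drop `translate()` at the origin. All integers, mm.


translate([475, 158, 369]) cube([312, 315, 24]);
translate([499, 182, 0]) cylinder(h = 369, r = 24);
translate([763, 182, 0]) cylinder(h = 369, r = 24);
translate([499, 449, 0]) cylinder(h = 369, r = 24);
translate([763, 449, 0]) cylinder(h = 369, r = 24);


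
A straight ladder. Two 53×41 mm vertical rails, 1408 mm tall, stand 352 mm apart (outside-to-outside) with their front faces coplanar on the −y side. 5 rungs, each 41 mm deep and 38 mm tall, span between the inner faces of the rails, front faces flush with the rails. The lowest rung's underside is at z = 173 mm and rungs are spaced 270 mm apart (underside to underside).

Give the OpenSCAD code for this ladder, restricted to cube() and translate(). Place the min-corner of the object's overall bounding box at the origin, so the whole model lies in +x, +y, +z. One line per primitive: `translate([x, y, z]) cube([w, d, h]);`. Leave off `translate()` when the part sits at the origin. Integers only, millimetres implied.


// rung span = 352 - 2*53 = 246
// rung[k] z = 173 + k*270
cube([53, 41, 1408]);
translate([299, 0, 0]) cube([53, 41, 1408]);
translate([53, 0, 173]) cube([246, 41, 38]);
translate([53, 0, 443]) cube([246, 41, 38]);
translate([53, 0, 713]) cube([246, 41, 38]);
translate([53, 0, 983]) cube([246, 41, 38]);
translate([53, 0, 1253]) cube([246, 41, 38]);


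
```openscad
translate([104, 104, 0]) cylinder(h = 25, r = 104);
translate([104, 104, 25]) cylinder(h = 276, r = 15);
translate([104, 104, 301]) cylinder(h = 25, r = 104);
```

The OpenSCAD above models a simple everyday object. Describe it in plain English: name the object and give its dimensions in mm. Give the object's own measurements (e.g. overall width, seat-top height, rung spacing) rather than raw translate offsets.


A spool: two coaxial disc flanges of radius 104 mm and thickness 25 mm, joined by a core cylinder of radius 15 mm and height 276 mm. The lower flange rests on z = 0 and the three cylinders share a vertical axis.


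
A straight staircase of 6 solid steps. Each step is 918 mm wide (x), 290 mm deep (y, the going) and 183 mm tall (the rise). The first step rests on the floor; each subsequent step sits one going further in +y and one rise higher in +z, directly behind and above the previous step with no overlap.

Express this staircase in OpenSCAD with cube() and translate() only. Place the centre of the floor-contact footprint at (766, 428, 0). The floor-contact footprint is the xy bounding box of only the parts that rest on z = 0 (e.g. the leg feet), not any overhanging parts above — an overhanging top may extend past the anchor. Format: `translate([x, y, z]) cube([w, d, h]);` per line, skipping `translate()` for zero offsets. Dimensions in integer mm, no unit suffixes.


translate([307, 283, 0]) cube([918, 290, 183]);
translate([307, 573, 183]) cube([918, 290, 183]);
translate([307, 863, 366]) cube([918, 290, 183]);
translate([307, 1153, 549]) cube([918, 290, 183]);
translate([307, 1443, 732]) cube([918, 290, 183]);
translate([307, 1733, 915]) cube([918, 290, 183]);


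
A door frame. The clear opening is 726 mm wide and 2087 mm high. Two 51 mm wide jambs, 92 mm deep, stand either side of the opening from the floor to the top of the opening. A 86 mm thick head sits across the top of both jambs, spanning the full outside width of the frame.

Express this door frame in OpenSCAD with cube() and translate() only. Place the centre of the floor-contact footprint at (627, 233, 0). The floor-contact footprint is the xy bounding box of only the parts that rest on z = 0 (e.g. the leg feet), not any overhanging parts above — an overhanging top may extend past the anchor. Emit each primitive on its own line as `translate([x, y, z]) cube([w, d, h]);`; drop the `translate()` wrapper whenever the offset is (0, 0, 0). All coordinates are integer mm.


translate([213, 187, 0]) cube([51, 92, 2087]);
translate([990, 187, 0]) cube([51, 92, 2087]);
translate([213, 187, 2087]) cube([828, 92, 86]);


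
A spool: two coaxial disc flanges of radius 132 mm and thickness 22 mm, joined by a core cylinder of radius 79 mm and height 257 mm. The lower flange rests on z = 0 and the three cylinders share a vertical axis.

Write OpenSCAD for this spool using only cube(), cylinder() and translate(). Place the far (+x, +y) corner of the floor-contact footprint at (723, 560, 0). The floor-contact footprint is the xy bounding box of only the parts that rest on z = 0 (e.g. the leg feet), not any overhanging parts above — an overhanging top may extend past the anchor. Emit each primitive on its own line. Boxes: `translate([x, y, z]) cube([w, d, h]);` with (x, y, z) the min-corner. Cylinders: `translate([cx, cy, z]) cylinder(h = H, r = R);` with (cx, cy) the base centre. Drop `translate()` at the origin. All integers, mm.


translate([591, 428, 0]) cylinder(h = 22, r = 132);
translate([591, 428, 22]) cylinder(h = 257, r = 79);
translate([591, 428, 279]) cylinder(h = 22, r = 132);


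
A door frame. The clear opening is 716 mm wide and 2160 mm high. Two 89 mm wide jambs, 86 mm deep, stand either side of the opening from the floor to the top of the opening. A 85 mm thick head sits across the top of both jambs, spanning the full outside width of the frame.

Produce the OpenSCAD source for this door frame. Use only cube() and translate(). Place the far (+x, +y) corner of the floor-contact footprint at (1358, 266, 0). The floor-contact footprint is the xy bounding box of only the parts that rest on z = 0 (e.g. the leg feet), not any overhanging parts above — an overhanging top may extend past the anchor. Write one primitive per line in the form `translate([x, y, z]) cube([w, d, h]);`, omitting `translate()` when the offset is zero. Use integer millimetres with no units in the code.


translate([464, 180, 0]) cube([89, 86, 2160]);
translate([1269, 180, 0]) cube([89, 86, 2160]);
translate([464, 180, 2160]) cube([894, 86, 85]);


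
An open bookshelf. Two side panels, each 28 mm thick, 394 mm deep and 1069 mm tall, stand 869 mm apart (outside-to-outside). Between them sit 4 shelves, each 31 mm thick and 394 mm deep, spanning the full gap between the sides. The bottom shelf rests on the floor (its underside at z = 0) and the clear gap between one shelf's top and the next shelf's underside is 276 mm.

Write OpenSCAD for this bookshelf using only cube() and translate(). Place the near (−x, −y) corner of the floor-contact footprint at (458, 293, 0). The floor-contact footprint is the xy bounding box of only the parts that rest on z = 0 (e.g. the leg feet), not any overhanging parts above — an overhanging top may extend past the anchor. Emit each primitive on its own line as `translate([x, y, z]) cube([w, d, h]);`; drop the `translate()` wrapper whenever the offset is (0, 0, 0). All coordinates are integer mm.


translate([458, 293, 0]) cube([28, 394, 1069]);
translate([1299, 293, 0]) cube([28, 394, 1069]);
translate([486, 293, 0]) cube([813, 394, 31]);
translate([486, 293, 307]) cube([813, 394, 31]);
translate([486, 293, 614]) cube([813, 394, 31]);
translate([486, 293, 921]) cube([813, 394, 31]);


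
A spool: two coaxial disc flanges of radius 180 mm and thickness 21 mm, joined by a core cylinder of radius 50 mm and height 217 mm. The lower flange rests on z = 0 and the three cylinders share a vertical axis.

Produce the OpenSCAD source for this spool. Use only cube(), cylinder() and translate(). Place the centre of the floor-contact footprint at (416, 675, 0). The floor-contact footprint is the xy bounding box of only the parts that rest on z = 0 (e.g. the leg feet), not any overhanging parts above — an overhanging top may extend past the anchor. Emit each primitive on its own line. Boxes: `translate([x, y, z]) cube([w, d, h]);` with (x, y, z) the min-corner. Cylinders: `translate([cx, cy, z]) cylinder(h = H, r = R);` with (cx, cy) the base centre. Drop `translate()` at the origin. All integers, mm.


translate([416, 675, 0]) cylinder(h = 21, r = 180);
translate([416, 675, 21]) cylinder(h = 217, r = 50);
translate([416, 675, 238]) cylinder(h = 21, r = 180);


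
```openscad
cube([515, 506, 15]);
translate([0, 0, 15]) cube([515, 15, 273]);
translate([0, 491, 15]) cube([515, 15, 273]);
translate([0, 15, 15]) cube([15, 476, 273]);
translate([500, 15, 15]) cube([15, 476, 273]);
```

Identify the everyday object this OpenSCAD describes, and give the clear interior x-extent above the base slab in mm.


An open box. The internal width is 485 mm.

A 515×506 base slab with four walls standing on it — an open box. The base is 515 mm wide and the walls are 15 mm thick, so the internal width is 515 − 2 × 15 = 485 mm.


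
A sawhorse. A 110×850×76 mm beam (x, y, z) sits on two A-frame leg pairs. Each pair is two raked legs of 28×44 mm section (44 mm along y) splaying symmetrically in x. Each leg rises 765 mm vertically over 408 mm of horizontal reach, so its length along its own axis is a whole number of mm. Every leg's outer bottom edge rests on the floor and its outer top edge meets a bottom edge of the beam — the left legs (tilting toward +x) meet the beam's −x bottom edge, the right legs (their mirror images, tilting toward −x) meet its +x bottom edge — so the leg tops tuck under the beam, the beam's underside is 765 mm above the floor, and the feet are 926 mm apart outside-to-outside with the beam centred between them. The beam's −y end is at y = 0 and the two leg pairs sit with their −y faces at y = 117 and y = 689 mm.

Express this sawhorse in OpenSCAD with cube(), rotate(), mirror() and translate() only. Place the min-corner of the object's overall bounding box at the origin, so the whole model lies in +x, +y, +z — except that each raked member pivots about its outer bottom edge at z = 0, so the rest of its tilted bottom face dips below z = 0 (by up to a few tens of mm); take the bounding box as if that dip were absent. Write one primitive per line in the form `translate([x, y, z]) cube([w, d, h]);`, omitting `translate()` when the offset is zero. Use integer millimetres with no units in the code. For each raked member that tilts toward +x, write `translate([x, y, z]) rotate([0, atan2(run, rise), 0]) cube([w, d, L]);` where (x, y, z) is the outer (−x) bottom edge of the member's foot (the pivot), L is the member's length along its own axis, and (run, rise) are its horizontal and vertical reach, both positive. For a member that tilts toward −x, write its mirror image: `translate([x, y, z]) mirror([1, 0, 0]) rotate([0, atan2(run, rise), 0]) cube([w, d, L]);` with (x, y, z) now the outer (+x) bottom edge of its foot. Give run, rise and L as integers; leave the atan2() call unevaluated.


// leg length = √(408² + 765²) = 867
// right-leg outer foot x = 2·408 + 110 = 926
// beam min-corner = (408, 0, 765)
translate([408, 0, 765]) cube([110, 850, 76]);
translate([0, 117, 0]) rotate([0, atan2(408, 765), 0]) cube([28, 44, 867]);
translate([926, 117, 0]) mirror([1, 0, 0]) rotate([0, atan2(408, 765), 0]) cube([28, 44, 867]);
translate([0, 689, 0]) rotate([0, atan2(408, 765), 0]) cube([28, 44, 867]);
translate([926, 689, 0]) mirror([1, 0, 0]) rotate([0, atan2(408, 765), 0]) cube([28, 44, 867]);


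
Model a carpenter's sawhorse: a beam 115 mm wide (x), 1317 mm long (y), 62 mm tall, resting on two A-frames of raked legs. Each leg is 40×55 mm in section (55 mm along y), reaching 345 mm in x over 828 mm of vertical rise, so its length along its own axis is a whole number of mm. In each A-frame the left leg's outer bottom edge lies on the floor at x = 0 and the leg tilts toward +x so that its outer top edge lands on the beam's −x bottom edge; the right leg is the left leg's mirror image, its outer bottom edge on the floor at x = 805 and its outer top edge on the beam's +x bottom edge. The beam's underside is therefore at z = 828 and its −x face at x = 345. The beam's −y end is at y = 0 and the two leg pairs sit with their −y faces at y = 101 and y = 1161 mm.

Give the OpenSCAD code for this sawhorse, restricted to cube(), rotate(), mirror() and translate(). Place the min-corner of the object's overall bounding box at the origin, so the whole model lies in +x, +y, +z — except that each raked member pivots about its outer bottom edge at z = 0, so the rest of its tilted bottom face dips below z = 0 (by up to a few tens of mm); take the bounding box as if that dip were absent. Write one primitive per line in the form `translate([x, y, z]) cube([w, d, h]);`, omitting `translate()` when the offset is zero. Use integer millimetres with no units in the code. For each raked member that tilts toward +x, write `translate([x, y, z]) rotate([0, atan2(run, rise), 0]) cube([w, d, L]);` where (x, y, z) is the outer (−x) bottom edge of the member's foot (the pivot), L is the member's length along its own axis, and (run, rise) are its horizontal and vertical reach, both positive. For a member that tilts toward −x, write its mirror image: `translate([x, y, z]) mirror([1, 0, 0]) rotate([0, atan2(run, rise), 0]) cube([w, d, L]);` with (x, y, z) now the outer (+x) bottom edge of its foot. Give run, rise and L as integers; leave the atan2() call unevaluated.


translate([345, 0, 828]) cube([115, 1317, 62]);
translate([0, 101, 0]) rotate([0, atan2(345, 828), 0]) cube([40, 55, 897]);
translate([805, 101, 0]) mirror([1, 0, 0]) rotate([0, atan2(345, 828), 0]) cube([40, 55, 897]);
translate([0, 1161, 0]) rotate([0, atan2(345, 828), 0]) cube([40, 55, 897]);
translate([805, 1161, 0]) mirror([1, 0, 0]) rotate([0, atan2(345, 828), 0]) cube([40, 55, 897]);


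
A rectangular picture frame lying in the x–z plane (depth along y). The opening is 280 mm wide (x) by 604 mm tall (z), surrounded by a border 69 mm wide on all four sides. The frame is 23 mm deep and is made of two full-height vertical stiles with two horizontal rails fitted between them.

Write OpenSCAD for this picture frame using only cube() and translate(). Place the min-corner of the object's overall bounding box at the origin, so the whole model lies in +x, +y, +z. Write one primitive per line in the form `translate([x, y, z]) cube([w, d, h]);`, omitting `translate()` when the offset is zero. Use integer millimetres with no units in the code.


cube([69, 23, 742]);
translate([349, 0, 0]) cube([69, 23, 742]);
translate([69, 0, 0]) cube([280, 23, 69]);
translate([69, 0, 673]) cube([280, 23, 69]);


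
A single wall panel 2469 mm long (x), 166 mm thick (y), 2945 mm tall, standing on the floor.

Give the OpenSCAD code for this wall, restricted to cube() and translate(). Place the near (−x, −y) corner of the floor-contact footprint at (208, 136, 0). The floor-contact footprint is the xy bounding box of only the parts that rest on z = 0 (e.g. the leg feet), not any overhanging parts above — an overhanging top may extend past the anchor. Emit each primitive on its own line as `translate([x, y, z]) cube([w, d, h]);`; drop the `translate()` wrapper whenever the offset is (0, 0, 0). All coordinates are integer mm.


translate([208, 136, 0]) cube([2469, 166, 2945]);


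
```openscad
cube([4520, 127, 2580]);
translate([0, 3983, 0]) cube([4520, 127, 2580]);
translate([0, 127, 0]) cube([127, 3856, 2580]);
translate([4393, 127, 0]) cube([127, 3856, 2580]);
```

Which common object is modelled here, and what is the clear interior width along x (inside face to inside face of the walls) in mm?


A house (or room) frame. The interior width is 4266 mm.

Four 2580 mm walls enclosing a rectangle with no floor or roof — a room or house frame. Outside width is 4520 mm and wall thickness is 127 mm, so the interior width is 4520 − 2 × 127 = 4266 mm.


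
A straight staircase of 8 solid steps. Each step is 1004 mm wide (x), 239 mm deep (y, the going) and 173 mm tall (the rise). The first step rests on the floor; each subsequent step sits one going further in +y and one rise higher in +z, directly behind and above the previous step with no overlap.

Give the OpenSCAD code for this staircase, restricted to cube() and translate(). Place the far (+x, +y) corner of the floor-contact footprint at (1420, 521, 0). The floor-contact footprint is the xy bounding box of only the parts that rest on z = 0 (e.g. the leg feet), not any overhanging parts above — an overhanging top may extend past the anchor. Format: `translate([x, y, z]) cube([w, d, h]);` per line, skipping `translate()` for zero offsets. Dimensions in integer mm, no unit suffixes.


translate([416, 282, 0]) cube([1004, 239, 173]);
translate([416, 521, 173]) cube([1004, 239, 173]);
translate([416, 760, 346]) cube([1004, 239, 173]);
translate([416, 999, 519]) cube([1004, 239, 173]);
translate([416, 1238, 692]) cube([1004, 239, 173]);
translate([416, 1477, 865]) cube([1004, 239, 173]);
translate([416, 1716, 1038]) cube([1004, 239, 173]);
translate([416, 1955, 1211]) cube([1004, 239, 173]);


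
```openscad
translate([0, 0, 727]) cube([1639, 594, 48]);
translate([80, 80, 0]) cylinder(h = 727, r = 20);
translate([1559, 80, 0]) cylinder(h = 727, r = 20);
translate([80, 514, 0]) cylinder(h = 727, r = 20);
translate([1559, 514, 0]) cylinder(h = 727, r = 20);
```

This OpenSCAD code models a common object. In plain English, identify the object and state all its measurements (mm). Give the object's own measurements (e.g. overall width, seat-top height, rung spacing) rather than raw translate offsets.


A rectangular dining table. The top is 1639×594×48 mm with its upper surface at z = 775 mm. It stands on four round legs of 40 mm diameter, each leg's bounding box inset 60 mm from the nearest pair of top edges, running from the floor to the underside of the top.


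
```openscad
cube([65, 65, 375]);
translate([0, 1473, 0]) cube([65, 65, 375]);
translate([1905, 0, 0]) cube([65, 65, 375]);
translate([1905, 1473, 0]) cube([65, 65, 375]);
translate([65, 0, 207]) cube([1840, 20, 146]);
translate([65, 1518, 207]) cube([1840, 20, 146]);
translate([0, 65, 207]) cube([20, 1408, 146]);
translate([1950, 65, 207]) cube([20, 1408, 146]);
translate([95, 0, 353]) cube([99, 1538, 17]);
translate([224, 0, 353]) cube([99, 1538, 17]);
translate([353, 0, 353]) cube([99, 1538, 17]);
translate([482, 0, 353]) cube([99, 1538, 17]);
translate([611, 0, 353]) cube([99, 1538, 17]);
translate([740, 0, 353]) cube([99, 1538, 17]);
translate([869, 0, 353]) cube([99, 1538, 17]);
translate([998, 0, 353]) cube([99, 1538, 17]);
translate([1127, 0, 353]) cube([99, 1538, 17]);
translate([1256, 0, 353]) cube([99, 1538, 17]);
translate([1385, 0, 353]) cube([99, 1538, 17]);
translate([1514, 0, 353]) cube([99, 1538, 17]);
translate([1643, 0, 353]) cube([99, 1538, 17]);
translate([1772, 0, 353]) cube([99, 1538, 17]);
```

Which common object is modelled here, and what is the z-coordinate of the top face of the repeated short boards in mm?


A bed frame. The slat-top height is 370 mm.

Four posts, four rails, and a row of slats — a bed frame. Slats sit on the rails at z = 207 + 146 = 353; with slat thickness 17, the top is 370 mm.
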